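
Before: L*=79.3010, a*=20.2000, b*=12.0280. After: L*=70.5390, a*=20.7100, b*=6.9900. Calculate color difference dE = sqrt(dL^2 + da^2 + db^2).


dL = -8.7620, da = 0.5100, db = -5.0380
dE = sqrt((-8.7620)^2 + 0.5100^2 + (-5.0380)^2) = 10.1200


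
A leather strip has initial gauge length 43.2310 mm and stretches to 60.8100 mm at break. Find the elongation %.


Formula: Elongation = (Lf - L0) / L0 * 100
Substituting: Elongation = (60.8100 - 43.2310) / 43.2310 * 100
Result: 40.6630 %


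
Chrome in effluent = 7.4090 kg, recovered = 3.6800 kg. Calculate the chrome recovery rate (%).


Formula: Recovery = recovered / input * 100
Substituting: Recovery = 3.6800 / 7.4090 * 100
Result: 49.6693 %


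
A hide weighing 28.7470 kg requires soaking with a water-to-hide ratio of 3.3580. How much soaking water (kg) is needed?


Formula: Water = hide_weight * ratio
Substituting: Water = 28.7470 * 3.3580
Result: 96.5324 kg


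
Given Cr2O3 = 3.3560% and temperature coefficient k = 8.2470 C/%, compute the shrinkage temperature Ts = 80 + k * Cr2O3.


Formula: Ts = 80 + k * Cr2O3
Substituting: Ts = 80 + 8.2470 * 3.3560
Result: 107.6769 C


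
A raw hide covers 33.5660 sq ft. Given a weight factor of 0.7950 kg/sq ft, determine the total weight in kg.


Formula: Weight = area * weight_per_sqft
Substituting: Weight = 33.5660 * 0.7950
Result: 26.6850 kg


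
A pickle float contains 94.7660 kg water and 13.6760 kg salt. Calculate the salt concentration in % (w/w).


Formula: Conc = salt / (water + salt) * 100
Substituting: Conc = 13.6760 / (94.7660 + 13.6760) * 100
Result: 12.6113 %


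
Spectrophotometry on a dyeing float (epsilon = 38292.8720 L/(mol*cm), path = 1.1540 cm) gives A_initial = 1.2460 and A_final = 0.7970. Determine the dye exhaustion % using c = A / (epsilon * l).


c_initial = A_i / (epsilon * l) = 1.2460 / (38292.8720 * 1.1540) = 2.8196e-05 mol/L
c_final = A_f / (epsilon * l) = 0.7970 / (38292.8720 * 1.1540) = 1.8036e-05 mol/L
Exhaustion = (c_initial - c_final) / c_initial * 100 = (2.8196e-05 - 1.8036e-05) / 2.8196e-05 * 100 = 36.0353 %


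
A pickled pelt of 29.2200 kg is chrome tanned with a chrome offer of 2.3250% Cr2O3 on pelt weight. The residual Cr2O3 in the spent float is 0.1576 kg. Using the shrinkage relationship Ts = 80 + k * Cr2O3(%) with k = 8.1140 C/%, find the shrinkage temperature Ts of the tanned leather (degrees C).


Offered = pelt * offer_pct / 100 = 29.2200 * 2.3250 / 100 = 0.6794 kg
Uptake = offered - residual = 0.6794 - 0.1576 = 0.5218 kg
Cr2O3% on pelt = uptake / pelt * 100 = 0.5218 / 29.2200 * 100 = 1.7856 %
Ts = 80 + k * Cr2O3% = 80 + 8.1140 * 1.7856 = 94.4887 C


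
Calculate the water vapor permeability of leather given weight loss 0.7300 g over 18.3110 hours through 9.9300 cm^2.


Formula: WVP = loss / (area * time)
Substituting: WVP = 0.7300 / (9.9300 * 18.3110)
Result: 0.00401478 g/(cm^2*hr)


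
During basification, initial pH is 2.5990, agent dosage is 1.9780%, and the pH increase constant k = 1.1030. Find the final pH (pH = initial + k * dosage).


Formula: pH_final = pH_initial + k * base_pct
Substituting: pH_final = 2.5990 + 1.1030 * 1.9780
Result: 4.7807


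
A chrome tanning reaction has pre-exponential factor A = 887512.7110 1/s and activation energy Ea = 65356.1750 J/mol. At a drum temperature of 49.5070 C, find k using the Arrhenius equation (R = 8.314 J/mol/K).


T_K = T_C + 273.15 = 49.5070 + 273.15 = 322.6570 K
exponent = -Ea / (R * T_K) = -65356.1750 / (8.314 * 322.6570) = -24.3633
k = A * exp(exponent) = 887512.7110 * exp(-24.3633) = 2.3299e-05 1/s


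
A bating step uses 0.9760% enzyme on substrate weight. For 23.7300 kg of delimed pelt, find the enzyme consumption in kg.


Formula: Enzyme = substrate * pct / 100
Substituting: Enzyme = 23.7300 * 0.9760 / 100
Result: 0.2316 kg


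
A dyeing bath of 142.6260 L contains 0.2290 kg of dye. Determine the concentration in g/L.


Formula: Conc = dye_mass(kg) / volume(L) * 1000
Substituting: Conc = 0.2290 / 142.6260 * 1000
Result: 1.6056 g/L


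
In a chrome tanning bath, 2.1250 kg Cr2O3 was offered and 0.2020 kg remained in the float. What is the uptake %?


Formula: Uptake = (offered - residual) / offered * 100
Substituting: Uptake = (2.1250 - 0.2020) / 2.1250 * 100
Result: 90.4941 %


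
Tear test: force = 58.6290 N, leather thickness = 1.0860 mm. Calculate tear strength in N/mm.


Formula: Tear strength = force / thickness
Substituting: Tear strength = 58.6290 / 1.0860
Result: 53.9862 N/mm


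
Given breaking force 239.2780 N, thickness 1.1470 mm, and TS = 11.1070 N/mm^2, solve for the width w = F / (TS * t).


Formula: w = F / (TS * t)
Substituting: w = 239.2780 / (11.1070 * 1.1470)
Result: 18.7820 mm


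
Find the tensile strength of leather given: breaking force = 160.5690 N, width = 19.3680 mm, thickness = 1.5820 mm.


Formula: TS = force / (width * thickness)
Substituting: TS = 160.5690 / (19.3680 * 1.5820)
Result: 5.2405 N/mm^2


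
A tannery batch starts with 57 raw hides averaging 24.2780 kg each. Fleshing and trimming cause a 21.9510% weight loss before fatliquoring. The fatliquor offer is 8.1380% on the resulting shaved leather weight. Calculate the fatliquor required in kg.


Total_raw = N * avg_wt = 57 * 24.2780 = 1383.8460 kg
Substrate = Total_raw * (1 - loss/100) = 1383.8460 * (1 - 21.9510/100) = 1080.0780 kg
Fat = Substrate * pct / 100 = 1080.0780 * 8.1380 / 100 = 87.8967 kg


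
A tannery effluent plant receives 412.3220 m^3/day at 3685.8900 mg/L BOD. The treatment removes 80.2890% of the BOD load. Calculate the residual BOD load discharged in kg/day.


Load_in = volume * conc / 1000 = 412.3220 * 3685.8900 / 1000 = 1519.7735 kg/day
Removed = Load_in * eff / 100 = 1519.7735 * 80.2890 / 100 = 1220.2110 kg/day
Load_out = Load_in - Removed = 1519.7735 - 1220.2110 = 299.5626 kg/day


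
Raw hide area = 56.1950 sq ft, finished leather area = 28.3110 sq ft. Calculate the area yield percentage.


Formula: Yield = finished / raw * 100
Substituting: Yield = 28.3110 / 56.1950 * 100
Result: 50.3799 %


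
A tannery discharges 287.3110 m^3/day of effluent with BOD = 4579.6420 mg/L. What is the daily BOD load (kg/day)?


Formula: BOD_load = volume * conc / 1000
Substituting: BOD_load = 287.3110 * 4579.6420 / 1000
Result: 1315.7815 kg/day


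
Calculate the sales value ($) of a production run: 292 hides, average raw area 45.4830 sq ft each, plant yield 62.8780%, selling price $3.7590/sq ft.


Raw_total = N * avg_area = 292 * 45.4830 = 13281.0360 sq ft
Finished = Raw_total * yield / 100 = 13281.0360 * 62.8780 / 100 = 8350.8498 sq ft
Value = Finished * price = 8350.8498 * 3.7590 = 31390.8445 $


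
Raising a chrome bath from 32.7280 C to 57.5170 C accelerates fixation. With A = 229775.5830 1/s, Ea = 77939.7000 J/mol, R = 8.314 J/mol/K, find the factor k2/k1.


T1 = 32.7280 + 273.15 = 305.8780 K; T2 = 57.5170 + 273.15 = 330.6670 K
k1 = A * exp(-Ea/(R*T1)) = 229775.5830 * exp(-77939.7000/(8.314*305.8780)) = 1.1249e-08 1/s
k2 = A * exp(-Ea/(R*T2)) = 229775.5830 * exp(-77939.7000/(8.314*330.6670)) = 1.1192e-07 1/s
k2/k1 = 1.1192e-07 / 1.1249e-08 = 9.9500


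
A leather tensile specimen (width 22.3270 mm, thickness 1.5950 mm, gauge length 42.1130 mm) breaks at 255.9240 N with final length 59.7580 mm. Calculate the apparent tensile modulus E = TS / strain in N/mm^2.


TS = F / (w * t) = 255.9240 / (22.3270 * 1.5950) = 7.1865 N/mm^2
strain = (Lf - L0) / L0 = (59.7580 - 42.1130) / 42.1130 = 0.4190
E = TS / strain = 7.1865 / 0.4190 = 17.1520 N/mm^2


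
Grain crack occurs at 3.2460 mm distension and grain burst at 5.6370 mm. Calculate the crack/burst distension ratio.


Formula: Ratio = crack / burst
Substituting: Ratio = 3.2460 / 5.6370
Result: 0.5758


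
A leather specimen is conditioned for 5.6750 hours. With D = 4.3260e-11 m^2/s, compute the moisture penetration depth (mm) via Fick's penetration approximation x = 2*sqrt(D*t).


t = 5.6750 hr * 3600 = 20430.0000 s
D * t = 4.3260e-11 * 20430.0000 = 8.8380e-07
x = 2 * sqrt(D*t) = 2 * sqrt(8.8380e-07) = 0.00188021 m = 1.8802 mm


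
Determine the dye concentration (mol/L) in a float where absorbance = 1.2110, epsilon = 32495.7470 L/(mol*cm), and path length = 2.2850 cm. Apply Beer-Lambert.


Formula: c = A / (epsilon * l)
Substituting: c = 1.2110 / (32495.7470 * 2.2850)
Result: 1.6309e-05 mol/L


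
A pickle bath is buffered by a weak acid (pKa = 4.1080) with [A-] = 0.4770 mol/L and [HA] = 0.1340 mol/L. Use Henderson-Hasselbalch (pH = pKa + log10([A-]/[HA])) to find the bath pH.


ratio = [A-] / [HA] = 0.4770 / 0.1340 = 3.5597
log10(ratio) = 0.5514
pH = pKa + log10(ratio) = 4.1080 + 0.5514 = 4.6594


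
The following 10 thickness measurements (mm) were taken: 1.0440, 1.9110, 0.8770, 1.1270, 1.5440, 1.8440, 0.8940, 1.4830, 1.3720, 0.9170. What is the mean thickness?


Formula: Average = sum / n
Substituting: Average = 13.0130 / 10
Result: 1.3013 mm


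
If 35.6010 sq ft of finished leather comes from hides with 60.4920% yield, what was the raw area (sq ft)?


Formula: raw = finished * 100 / yield
Substituting: raw = 35.6010 * 100 / 60.4920
Result: 58.8524 sq ft


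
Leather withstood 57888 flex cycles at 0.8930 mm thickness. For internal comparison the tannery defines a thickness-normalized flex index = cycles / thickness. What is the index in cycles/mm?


Formula: Index = cycles / thickness
Substituting: Index = 57888 / 0.8930
Result: 64824.1881 cycles/mm


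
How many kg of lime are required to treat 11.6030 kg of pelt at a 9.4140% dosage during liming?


Formula: Lime = substrate * pct / 100
Substituting: Lime = 11.6030 * 9.4140 / 100
Result: 1.0923 kg


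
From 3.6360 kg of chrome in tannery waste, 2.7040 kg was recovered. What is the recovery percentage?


Formula: Recovery = recovered / input * 100
Substituting: Recovery = 2.7040 / 3.6360 * 100
Result: 74.3674 %


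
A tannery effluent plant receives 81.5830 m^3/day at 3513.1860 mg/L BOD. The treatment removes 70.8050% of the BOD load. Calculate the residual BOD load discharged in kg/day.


Load_in = volume * conc / 1000 = 81.5830 * 3513.1860 / 1000 = 286.6163 kg/day
Removed = Load_in * eff / 100 = 286.6163 * 70.8050 / 100 = 202.9386 kg/day
Load_out = Load_in - Removed = 286.6163 - 202.9386 = 83.6776 kg/day


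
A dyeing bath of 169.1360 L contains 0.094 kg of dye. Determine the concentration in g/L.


Formula: Conc = dye_mass(kg) / volume(L) * 1000
Substituting: Conc = 0.094 / 169.1360 * 1000
Result: 0.5558 g/L


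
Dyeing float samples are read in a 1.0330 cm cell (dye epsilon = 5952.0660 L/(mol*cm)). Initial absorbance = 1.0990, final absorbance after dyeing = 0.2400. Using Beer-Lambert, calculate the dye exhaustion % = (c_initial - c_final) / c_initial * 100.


c_initial = A_i / (epsilon * l) = 1.0990 / (5952.0660 * 1.0330) = 1.7874e-04 mol/L
c_final = A_f / (epsilon * l) = 0.2400 / (5952.0660 * 1.0330) = 3.9034e-05 mol/L
Exhaustion = (c_initial - c_final) / c_initial * 100 = (1.7874e-04 - 3.9034e-05) / 1.7874e-04 * 100 = 78.1620 %


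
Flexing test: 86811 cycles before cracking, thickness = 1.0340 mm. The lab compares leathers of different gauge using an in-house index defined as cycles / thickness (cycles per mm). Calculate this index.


Formula: Index = cycles / thickness
Substituting: Index = 86811 / 1.0340
Result: 83956.4797 cycles/mm


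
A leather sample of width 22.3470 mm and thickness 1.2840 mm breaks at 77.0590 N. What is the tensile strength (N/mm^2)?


Formula: TS = force / (width * thickness)
Substituting: TS = 77.0590 / (22.3470 * 1.2840)
Result: 2.6856 N/mm^2


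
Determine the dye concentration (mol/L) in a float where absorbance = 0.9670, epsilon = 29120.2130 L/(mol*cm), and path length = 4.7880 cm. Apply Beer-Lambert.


Formula: c = A / (epsilon * l)
Substituting: c = 0.9670 / (29120.2130 * 4.7880)
Result: 6.9355e-06 mol/L


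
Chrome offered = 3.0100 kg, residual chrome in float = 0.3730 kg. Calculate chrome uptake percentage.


Formula: Uptake = (offered - residual) / offered * 100
Substituting: Uptake = (3.0100 - 0.3730) / 3.0100 * 100
Result: 87.6080 %


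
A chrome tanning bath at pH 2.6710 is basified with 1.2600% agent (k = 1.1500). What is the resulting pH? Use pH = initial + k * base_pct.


Formula: pH_final = pH_initial + k * base_pct
Substituting: pH_final = 2.6710 + 1.1500 * 1.2600
Result: 4.1200


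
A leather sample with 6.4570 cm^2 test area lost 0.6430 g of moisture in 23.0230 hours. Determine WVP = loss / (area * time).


Formula: WVP = loss / (area * time)
Substituting: WVP = 0.6430 / (6.4570 * 23.0230)
Result: 0.00432532 g/(cm^2*hr)


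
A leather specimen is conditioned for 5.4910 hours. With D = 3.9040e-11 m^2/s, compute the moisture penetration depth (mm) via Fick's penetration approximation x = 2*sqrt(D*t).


t = 5.4910 hr * 3600 = 19767.6000 s
D * t = 3.9040e-11 * 19767.6000 = 7.7173e-07
x = 2 * sqrt(D*t) = 2 * sqrt(7.7173e-07) = 0.00175696 m = 1.7570 mm


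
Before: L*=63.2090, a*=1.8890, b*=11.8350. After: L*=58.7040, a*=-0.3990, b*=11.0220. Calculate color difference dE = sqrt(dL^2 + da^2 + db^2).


dL = -4.5050, da = -2.2880, db = -0.8130
dE = sqrt((-4.5050)^2 + (-2.2880)^2 + (-0.8130)^2) = 5.1177


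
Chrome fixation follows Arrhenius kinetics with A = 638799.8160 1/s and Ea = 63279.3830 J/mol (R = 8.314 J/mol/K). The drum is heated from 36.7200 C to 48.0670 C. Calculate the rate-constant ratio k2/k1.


T1 = 36.7200 + 273.15 = 309.8700 K; T2 = 48.0670 + 273.15 = 321.2170 K
k1 = A * exp(-Ea/(R*T1)) = 638799.8160 * exp(-63279.3830/(8.314*309.8700)) = 1.3741e-05 1/s
k2 = A * exp(-Ea/(R*T2)) = 638799.8160 * exp(-63279.3830/(8.314*321.2170)) = 3.2721e-05 1/s
k2/k1 = 3.2721e-05 / 1.3741e-05 = 2.3814


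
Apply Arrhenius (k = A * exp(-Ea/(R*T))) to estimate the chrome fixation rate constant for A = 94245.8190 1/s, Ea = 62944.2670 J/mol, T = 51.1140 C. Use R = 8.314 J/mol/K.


T_K = T_C + 273.15 = 51.1140 + 273.15 = 324.2640 K
exponent = -Ea / (R * T_K) = -62944.2670 / (8.314 * 324.2640) = -23.3479
k = A * exp(exponent) = 94245.8190 * exp(-23.3479) = 6.8298e-06 1/s


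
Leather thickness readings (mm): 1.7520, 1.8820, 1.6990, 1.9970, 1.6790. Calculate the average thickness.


Formula: Average = sum / n
Substituting: Average = 9.0090 / 5
Result: 1.8018 mm


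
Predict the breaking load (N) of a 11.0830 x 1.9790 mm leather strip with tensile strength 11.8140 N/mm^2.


Formula: F = TS * w * t
Substituting: F = 11.8140 * 11.0830 * 1.9790
Result: 259.1195 N


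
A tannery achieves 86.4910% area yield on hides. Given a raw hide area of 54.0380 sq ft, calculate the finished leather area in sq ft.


Formula: finished = raw * yield / 100
Substituting: finished = 54.0380 * 86.4910 / 100
Result: 46.7380 sq ft


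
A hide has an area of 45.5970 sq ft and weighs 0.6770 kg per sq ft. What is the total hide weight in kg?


Formula: Weight = area * weight_per_sqft
Substituting: Weight = 45.5970 * 0.6770
Result: 30.8692 kg


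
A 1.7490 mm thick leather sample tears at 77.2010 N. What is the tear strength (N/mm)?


Formula: Tear strength = force / thickness
Substituting: Tear strength = 77.2010 / 1.7490
Result: 44.1401 N/mm


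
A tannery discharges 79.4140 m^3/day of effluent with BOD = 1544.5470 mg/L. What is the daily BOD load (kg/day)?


Formula: BOD_load = volume * conc / 1000
Substituting: BOD_load = 79.4140 * 1544.5470 / 1000
Result: 122.6587 kg/day


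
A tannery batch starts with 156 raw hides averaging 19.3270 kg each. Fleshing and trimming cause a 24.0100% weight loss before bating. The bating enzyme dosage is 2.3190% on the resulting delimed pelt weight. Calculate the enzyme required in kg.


Total_raw = N * avg_wt = 156 * 19.3270 = 3015.0120 kg
Substrate = Total_raw * (1 - loss/100) = 3015.0120 * (1 - 24.0100/100) = 2291.1076 kg
Enzyme = Substrate * pct / 100 = 2291.1076 * 2.3190 / 100 = 53.1308 kg


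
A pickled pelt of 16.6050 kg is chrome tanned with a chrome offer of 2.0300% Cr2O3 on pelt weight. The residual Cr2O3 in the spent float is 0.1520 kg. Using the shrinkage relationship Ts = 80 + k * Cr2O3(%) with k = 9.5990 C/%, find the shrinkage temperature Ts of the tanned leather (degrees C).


Offered = pelt * offer_pct / 100 = 16.6050 * 2.0300 / 100 = 0.3371 kg
Uptake = offered - residual = 0.3371 - 0.1520 = 0.1851 kg
Cr2O3% on pelt = uptake / pelt * 100 = 0.1851 / 16.6050 * 100 = 1.1146 %
Ts = 80 + k * Cr2O3% = 80 + 9.5990 * 1.1146 = 90.6992 C


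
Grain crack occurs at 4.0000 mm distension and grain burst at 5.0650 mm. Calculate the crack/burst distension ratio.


Formula: Ratio = crack / burst
Substituting: Ratio = 4.0000 / 5.0650
Result: 0.7897


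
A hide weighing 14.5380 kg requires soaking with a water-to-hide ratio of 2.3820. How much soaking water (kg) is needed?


Formula: Water = hide_weight * ratio
Substituting: Water = 14.5380 * 2.3820
Result: 34.6295 kg


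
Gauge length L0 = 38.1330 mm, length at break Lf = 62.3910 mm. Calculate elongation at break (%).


Formula: Elongation = (Lf - L0) / L0 * 100
Substituting: Elongation = (62.3910 - 38.1330) / 38.1330 * 100
Result: 63.6142 %


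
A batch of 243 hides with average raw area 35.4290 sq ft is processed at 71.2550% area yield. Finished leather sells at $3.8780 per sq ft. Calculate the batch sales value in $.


Raw_total = N * avg_area = 243 * 35.4290 = 8609.2470 sq ft
Finished = Raw_total * yield / 100 = 8609.2470 * 71.2550 / 100 = 6134.5189 sq ft
Value = Finished * price = 6134.5189 * 3.8780 = 23789.6645 $


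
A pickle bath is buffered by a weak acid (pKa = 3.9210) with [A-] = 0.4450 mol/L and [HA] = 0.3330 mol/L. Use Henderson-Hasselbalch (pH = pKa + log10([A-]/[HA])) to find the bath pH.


ratio = [A-] / [HA] = 0.4450 / 0.3330 = 1.3363
log10(ratio) = 0.1259
pH = pKa + log10(ratio) = 3.9210 + 0.1259 = 4.0469


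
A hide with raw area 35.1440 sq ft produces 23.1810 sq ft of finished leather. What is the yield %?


Formula: Yield = finished / raw * 100
Substituting: Yield = 23.1810 / 35.1440 * 100
Result: 65.9601 %


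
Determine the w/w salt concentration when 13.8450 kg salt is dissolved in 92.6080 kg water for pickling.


Formula: Conc = salt / (water + salt) * 100
Substituting: Conc = 13.8450 / (92.6080 + 13.8450) * 100
Result: 13.0057 %


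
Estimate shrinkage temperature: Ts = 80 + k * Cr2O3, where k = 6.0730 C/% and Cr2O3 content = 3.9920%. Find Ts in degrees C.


Formula: Ts = 80 + k * Cr2O3
Substituting: Ts = 80 + 6.0730 * 3.9920
Result: 104.2434 C


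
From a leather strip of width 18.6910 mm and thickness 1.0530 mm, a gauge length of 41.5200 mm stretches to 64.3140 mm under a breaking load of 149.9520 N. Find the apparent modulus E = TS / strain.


TS = F / (w * t) = 149.9520 / (18.6910 * 1.0530) = 7.6189 N/mm^2
strain = (Lf - L0) / L0 = (64.3140 - 41.5200) / 41.5200 = 0.5490
E = TS / strain = 7.6189 / 0.5490 = 13.8780 N/mm^2


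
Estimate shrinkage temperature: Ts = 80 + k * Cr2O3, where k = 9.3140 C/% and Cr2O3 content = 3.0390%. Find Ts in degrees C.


Formula: Ts = 80 + k * Cr2O3
Substituting: Ts = 80 + 9.3140 * 3.0390
Result: 108.3052 C


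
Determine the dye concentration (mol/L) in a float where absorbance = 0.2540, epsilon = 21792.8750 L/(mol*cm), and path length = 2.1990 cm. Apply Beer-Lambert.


Formula: c = A / (epsilon * l)
Substituting: c = 0.2540 / (21792.8750 * 2.1990)
Result: 5.3002e-06 mol/L


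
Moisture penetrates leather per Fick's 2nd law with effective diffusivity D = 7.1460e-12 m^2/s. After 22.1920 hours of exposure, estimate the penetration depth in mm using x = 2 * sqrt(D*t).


t = 22.1920 hr * 3600 = 79891.2000 s
D * t = 7.1460e-12 * 79891.2000 = 5.7090e-07
x = 2 * sqrt(D*t) = 2 * sqrt(5.7090e-07) = 0.00151116 m = 1.5112 mm


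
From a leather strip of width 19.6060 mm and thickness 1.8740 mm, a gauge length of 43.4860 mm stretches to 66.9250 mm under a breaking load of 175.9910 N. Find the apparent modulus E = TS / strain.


TS = F / (w * t) = 175.9910 / (19.6060 * 1.8740) = 4.7900 N/mm^2
strain = (Lf - L0) / L0 = (66.9250 - 43.4860) / 43.4860 = 0.5390
E = TS / strain = 4.7900 / 0.5390 = 8.8867 N/mm^2


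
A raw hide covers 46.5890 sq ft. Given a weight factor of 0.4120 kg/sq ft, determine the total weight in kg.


Formula: Weight = area * weight_per_sqft
Substituting: Weight = 46.5890 * 0.4120
Result: 19.1947 kg


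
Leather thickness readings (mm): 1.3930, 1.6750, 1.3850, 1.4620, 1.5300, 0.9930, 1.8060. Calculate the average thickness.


Formula: Average = sum / n
Substituting: Average = 10.2440 / 7
Result: 1.4634 mm


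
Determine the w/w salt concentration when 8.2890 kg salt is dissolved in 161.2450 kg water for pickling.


Formula: Conc = salt / (water + salt) * 100
Substituting: Conc = 8.2890 / (161.2450 + 8.2890) * 100
Result: 4.8893 %


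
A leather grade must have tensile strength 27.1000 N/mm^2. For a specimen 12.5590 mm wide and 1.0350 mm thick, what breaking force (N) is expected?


Formula: F = TS * w * t
Substituting: F = 27.1000 * 12.5590 * 1.0350
Result: 352.2611 N


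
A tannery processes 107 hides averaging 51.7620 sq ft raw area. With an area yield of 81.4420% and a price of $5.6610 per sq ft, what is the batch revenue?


Raw_total = N * avg_area = 107 * 51.7620 = 5538.5340 sq ft
Finished = Raw_total * yield / 100 = 5538.5340 * 81.4420 / 100 = 4510.6929 sq ft
Value = Finished * price = 4510.6929 * 5.6610 = 25535.0323 $


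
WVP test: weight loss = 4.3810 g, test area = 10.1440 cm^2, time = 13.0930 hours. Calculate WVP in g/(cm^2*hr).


Formula: WVP = loss / (area * time)
Substituting: WVP = 4.3810 / (10.1440 * 13.0930)
Result: 0.0329856 g/(cm^2*hr)


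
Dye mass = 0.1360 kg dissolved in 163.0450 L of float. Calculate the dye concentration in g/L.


Formula: Conc = dye_mass(kg) / volume(L) * 1000
Substituting: Conc = 0.1360 / 163.0450 * 1000
Result: 0.8341 g/L


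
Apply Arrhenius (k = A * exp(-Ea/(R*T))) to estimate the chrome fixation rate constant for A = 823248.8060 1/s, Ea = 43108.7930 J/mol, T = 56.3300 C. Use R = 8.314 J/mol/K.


T_K = T_C + 273.15 = 56.3300 + 273.15 = 329.4800 K
exponent = -Ea / (R * T_K) = -43108.7930 / (8.314 * 329.4800) = -15.7372
k = A * exp(exponent) = 823248.8060 * exp(-15.7372) = 0.1205 1/s


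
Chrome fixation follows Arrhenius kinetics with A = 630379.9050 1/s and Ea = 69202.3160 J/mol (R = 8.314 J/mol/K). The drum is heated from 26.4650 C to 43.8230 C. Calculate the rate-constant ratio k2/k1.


T1 = 26.4650 + 273.15 = 299.6150 K; T2 = 43.8230 + 273.15 = 316.9730 K
k1 = A * exp(-Ea/(R*T1)) = 630379.9050 * exp(-69202.3160/(8.314*299.6150)) = 5.4261e-07 1/s
k2 = A * exp(-Ea/(R*T2)) = 630379.9050 * exp(-69202.3160/(8.314*316.9730)) = 2.4843e-06 1/s
k2/k1 = 2.4843e-06 / 5.4261e-07 = 4.5783


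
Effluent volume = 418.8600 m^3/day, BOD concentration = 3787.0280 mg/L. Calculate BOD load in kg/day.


Formula: BOD_load = volume * conc / 1000
Substituting: BOD_load = 418.8600 * 3787.0280 / 1000
Result: 1586.2345 kg/day


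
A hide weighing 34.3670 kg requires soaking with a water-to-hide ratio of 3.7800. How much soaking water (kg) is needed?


Formula: Water = hide_weight * ratio
Substituting: Water = 34.3670 * 3.7800
Result: 129.9073 kg


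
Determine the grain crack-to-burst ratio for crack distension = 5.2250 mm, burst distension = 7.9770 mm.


Formula: Ratio = crack / burst
Substituting: Ratio = 5.2250 / 7.9770
Result: 0.6550


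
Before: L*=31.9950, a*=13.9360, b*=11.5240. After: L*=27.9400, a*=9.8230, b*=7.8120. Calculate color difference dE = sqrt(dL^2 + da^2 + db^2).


dL = -4.0550, da = -4.1130, db = -3.7120
dE = sqrt((-4.0550)^2 + (-4.1130)^2 + (-3.7120)^2) = 6.8658


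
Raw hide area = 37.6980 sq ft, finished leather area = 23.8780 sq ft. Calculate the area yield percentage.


Formula: Yield = finished / raw * 100
Substituting: Yield = 23.8780 / 37.6980 * 100
Result: 63.3402 %


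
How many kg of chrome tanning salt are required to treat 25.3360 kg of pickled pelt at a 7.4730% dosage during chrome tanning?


Formula: Chrome = substrate * pct / 100
Substituting: Chrome = 25.3360 * 7.4730 / 100
Result: 1.8934 kg


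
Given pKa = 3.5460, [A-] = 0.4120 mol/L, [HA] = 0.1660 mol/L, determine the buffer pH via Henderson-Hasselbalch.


ratio = [A-] / [HA] = 0.4120 / 0.1660 = 2.4819
log10(ratio) = 0.3948
pH = pKa + log10(ratio) = 3.5460 + 0.3948 = 3.9408


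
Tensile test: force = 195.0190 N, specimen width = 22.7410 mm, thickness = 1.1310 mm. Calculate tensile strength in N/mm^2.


Formula: TS = force / (width * thickness)
Substituting: TS = 195.0190 / (22.7410 * 1.1310)
Result: 7.5824 N/mm^2


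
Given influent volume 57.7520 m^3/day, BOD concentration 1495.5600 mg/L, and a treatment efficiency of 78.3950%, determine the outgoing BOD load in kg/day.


Load_in = volume * conc / 1000 = 57.7520 * 1495.5600 / 1000 = 86.3716 kg/day
Removed = Load_in * eff / 100 = 86.3716 * 78.3950 / 100 = 67.7110 kg/day
Load_out = Load_in - Removed = 86.3716 - 67.7110 = 18.6606 kg/day


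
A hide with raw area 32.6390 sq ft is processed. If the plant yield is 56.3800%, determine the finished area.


Formula: finished = raw * yield / 100
Substituting: finished = 32.6390 * 56.3800 / 100
Result: 18.4019 sq ft


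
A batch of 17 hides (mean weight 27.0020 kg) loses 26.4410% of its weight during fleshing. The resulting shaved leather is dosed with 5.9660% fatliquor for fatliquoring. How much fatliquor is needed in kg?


Total_raw = N * avg_wt = 17 * 27.0020 = 459.0340 kg
Substrate = Total_raw * (1 - loss/100) = 459.0340 * (1 - 26.4410/100) = 337.6608 kg
Fat = Substrate * pct / 100 = 337.6608 * 5.9660 / 100 = 20.1448 kg


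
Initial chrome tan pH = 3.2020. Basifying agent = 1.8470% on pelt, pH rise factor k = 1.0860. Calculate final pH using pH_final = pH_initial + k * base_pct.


Formula: pH_final = pH_initial + k * base_pct
Substituting: pH_final = 3.2020 + 1.0860 * 1.8470
Result: 5.2078


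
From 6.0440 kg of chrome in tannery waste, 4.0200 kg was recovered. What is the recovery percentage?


Formula: Recovery = recovered / input * 100
Substituting: Recovery = 4.0200 / 6.0440 * 100
Result: 66.5122 %


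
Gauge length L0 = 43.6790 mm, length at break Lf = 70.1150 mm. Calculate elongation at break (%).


Formula: Elongation = (Lf - L0) / L0 * 100
Substituting: Elongation = (70.1150 - 43.6790) / 43.6790 * 100
Result: 60.5234 %


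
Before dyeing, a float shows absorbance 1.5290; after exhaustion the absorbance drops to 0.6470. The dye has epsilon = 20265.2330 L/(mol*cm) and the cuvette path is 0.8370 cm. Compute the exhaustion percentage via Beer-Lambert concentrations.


c_initial = A_i / (epsilon * l) = 1.5290 / (20265.2330 * 0.8370) = 9.0143e-05 mol/L
c_final = A_f / (epsilon * l) = 0.6470 / (20265.2330 * 0.8370) = 3.8144e-05 mol/L
Exhaustion = (c_initial - c_final) / c_initial * 100 = (9.0143e-05 - 3.8144e-05) / 9.0143e-05 * 100 = 57.6848 %


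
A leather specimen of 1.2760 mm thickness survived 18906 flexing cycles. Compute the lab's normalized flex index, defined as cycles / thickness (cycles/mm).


Formula: Index = cycles / thickness
Substituting: Index = 18906 / 1.2760
Result: 14816.6144 cycles/mm


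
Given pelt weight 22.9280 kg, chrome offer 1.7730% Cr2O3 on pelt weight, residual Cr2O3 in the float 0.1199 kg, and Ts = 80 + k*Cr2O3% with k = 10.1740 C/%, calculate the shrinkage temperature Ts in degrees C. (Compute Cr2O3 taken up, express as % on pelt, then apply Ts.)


Offered = pelt * offer_pct / 100 = 22.9280 * 1.7730 / 100 = 0.4065 kg
Uptake = offered - residual = 0.4065 - 0.1199 = 0.2866 kg
Cr2O3% on pelt = uptake / pelt * 100 = 0.2866 / 22.9280 * 100 = 1.2501 %
Ts = 80 + k * Cr2O3% = 80 + 10.1740 * 1.2501 = 92.7181 C


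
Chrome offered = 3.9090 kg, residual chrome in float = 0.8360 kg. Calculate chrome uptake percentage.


Formula: Uptake = (offered - residual) / offered * 100
Substituting: Uptake = (3.9090 - 0.8360) / 3.9090 * 100
Result: 78.6135 %


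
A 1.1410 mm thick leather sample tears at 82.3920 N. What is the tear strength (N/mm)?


Formula: Tear strength = force / thickness
Substituting: Tear strength = 82.3920 / 1.1410
Result: 72.2103 N/mm


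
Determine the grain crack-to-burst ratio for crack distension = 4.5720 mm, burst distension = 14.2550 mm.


Formula: Ratio = crack / burst
Substituting: Ratio = 4.5720 / 14.2550
Result: 0.3207


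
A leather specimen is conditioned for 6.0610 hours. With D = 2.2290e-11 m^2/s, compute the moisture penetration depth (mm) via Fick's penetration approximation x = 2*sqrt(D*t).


t = 6.0610 hr * 3600 = 21819.6000 s
D * t = 2.2290e-11 * 21819.6000 = 4.8636e-07
x = 2 * sqrt(D*t) = 2 * sqrt(4.8636e-07) = 0.00139479 m = 1.3948 mm


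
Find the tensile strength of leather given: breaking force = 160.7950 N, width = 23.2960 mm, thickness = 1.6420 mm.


Formula: TS = force / (width * thickness)
Substituting: TS = 160.7950 / (23.2960 * 1.6420)
Result: 4.2036 N/mm^2


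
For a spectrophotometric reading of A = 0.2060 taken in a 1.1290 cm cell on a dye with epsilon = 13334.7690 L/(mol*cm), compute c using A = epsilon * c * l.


Formula: c = A / (epsilon * l)
Substituting: c = 0.2060 / (13334.7690 * 1.1290)
Result: 1.3683e-05 mol/L


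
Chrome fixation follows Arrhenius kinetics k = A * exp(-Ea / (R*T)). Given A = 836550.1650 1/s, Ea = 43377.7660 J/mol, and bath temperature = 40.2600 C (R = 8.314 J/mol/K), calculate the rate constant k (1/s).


T_K = T_C + 273.15 = 40.2600 + 273.15 = 313.4100 K
exponent = -Ea / (R * T_K) = -43377.7660 / (8.314 * 313.4100) = -16.6473
k = A * exp(exponent) = 836550.1650 * exp(-16.6473) = 0.049278 1/s


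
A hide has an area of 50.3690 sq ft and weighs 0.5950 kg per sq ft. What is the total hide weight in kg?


Formula: Weight = area * weight_per_sqft
Substituting: Weight = 50.3690 * 0.5950
Result: 29.9696 kg


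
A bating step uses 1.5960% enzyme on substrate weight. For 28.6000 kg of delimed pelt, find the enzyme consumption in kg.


Formula: Enzyme = substrate * pct / 100
Substituting: Enzyme = 28.6000 * 1.5960 / 100
Result: 0.4565 kg


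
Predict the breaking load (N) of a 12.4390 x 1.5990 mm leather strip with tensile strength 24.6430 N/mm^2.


Formula: F = TS * w * t
Substituting: F = 24.6430 * 12.4390 * 1.5990
Result: 490.1483 N


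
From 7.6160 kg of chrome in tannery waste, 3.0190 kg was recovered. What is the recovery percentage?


Formula: Recovery = recovered / input * 100
Substituting: Recovery = 3.0190 / 7.6160 * 100
Result: 39.6402 %


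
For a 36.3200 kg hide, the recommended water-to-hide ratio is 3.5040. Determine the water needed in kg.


Formula: Water = hide_weight * ratio
Substituting: Water = 36.3200 * 3.5040
Result: 127.2653 kg


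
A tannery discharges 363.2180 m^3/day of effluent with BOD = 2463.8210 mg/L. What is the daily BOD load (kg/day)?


Formula: BOD_load = volume * conc / 1000
Substituting: BOD_load = 363.2180 * 2463.8210 / 1000
Result: 894.9041 kg/day


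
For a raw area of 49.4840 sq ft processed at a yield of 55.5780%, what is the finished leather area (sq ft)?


Formula: finished = raw * yield / 100
Substituting: finished = 49.4840 * 55.5780 / 100
Result: 27.5022 sq ft


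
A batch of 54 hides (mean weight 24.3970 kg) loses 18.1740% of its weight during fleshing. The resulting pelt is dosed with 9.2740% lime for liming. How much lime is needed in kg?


Total_raw = N * avg_wt = 54 * 24.3970 = 1317.4380 kg
Substrate = Total_raw * (1 - loss/100) = 1317.4380 * (1 - 18.1740/100) = 1078.0068 kg
Lime = Substrate * pct / 100 = 1078.0068 * 9.2740 / 100 = 99.9744 kg


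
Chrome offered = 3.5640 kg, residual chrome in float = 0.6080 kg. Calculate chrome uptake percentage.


Formula: Uptake = (offered - residual) / offered * 100
Substituting: Uptake = (3.5640 - 0.6080) / 3.5640 * 100
Result: 82.9405 %


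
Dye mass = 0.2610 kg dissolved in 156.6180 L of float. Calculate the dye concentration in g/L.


Formula: Conc = dye_mass(kg) / volume(L) * 1000
Substituting: Conc = 0.2610 / 156.6180 * 1000
Result: 1.6665 g/L


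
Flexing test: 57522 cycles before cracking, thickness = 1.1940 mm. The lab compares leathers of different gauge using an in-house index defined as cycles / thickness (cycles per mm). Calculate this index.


Formula: Index = cycles / thickness
Substituting: Index = 57522 / 1.1940
Result: 48175.8794 cycles/mm


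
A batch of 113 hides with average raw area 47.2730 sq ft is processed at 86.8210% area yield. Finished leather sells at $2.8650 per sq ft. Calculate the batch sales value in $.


Raw_total = N * avg_area = 113 * 47.2730 = 5341.8490 sq ft
Finished = Raw_total * yield / 100 = 5341.8490 * 86.8210 / 100 = 4637.8467 sq ft
Value = Finished * price = 4637.8467 * 2.8650 = 13287.4309 $


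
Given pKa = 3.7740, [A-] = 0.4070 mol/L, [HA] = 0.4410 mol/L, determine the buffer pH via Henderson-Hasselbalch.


ratio = [A-] / [HA] = 0.4070 / 0.4410 = 0.9229
log10(ratio) = -0.0348442
pH = pKa + log10(ratio) = 3.7740 - 0.0348442 = 3.7392


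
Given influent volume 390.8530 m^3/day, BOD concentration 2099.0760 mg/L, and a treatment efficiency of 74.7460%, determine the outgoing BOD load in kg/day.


Load_in = volume * conc / 1000 = 390.8530 * 2099.0760 / 1000 = 820.4302 kg/day
Removed = Load_in * eff / 100 = 820.4302 * 74.7460 / 100 = 613.2387 kg/day
Load_out = Load_in - Removed = 820.4302 - 613.2387 = 207.1914 kg/day


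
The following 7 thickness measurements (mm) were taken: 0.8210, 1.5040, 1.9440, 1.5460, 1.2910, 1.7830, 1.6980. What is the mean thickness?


Formula: Average = sum / n
Substituting: Average = 10.5870 / 7
Result: 1.5124 mm


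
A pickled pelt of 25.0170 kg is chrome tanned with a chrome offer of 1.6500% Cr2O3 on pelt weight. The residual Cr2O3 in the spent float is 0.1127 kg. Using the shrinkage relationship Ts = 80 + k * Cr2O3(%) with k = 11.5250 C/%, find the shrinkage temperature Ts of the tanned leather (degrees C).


Offered = pelt * offer_pct / 100 = 25.0170 * 1.6500 / 100 = 0.4128 kg
Uptake = offered - residual = 0.4128 - 0.1127 = 0.3001 kg
Cr2O3% on pelt = uptake / pelt * 100 = 0.3001 / 25.0170 * 100 = 1.1995 %
Ts = 80 + k * Cr2O3% = 80 + 11.5250 * 1.1995 = 93.8243 C


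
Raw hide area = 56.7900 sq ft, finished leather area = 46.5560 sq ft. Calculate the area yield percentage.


Formula: Yield = finished / raw * 100
Substituting: Yield = 46.5560 / 56.7900 * 100
Result: 81.9792 %


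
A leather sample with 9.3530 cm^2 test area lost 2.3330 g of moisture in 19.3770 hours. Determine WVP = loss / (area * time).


Formula: WVP = loss / (area * time)
Substituting: WVP = 2.3330 / (9.3530 * 19.3770)
Result: 0.0128729 g/(cm^2*hr)


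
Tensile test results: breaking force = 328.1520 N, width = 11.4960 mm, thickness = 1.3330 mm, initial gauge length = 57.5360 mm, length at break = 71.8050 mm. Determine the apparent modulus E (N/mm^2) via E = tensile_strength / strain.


TS = F / (w * t) = 328.1520 / (11.4960 * 1.3330) = 21.4140 N/mm^2
strain = (Lf - L0) / L0 = (71.8050 - 57.5360) / 57.5360 = 0.2480
E = TS / strain = 21.4140 / 0.2480 = 86.3464 N/mm^2


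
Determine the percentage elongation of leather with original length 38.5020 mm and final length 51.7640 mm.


Formula: Elongation = (Lf - L0) / L0 * 100
Substituting: Elongation = (51.7640 - 38.5020) / 38.5020 * 100
Result: 34.4450 %


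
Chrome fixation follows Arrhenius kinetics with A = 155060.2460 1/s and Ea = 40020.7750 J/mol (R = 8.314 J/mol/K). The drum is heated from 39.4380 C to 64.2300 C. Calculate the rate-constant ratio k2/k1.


T1 = 39.4380 + 273.15 = 312.5880 K; T2 = 64.2300 + 273.15 = 337.3800 K
k1 = A * exp(-Ea/(R*T1)) = 155060.2460 * exp(-40020.7750/(8.314*312.5880)) = 0.0318153 1/s
k2 = A * exp(-Ea/(R*T2)) = 155060.2460 * exp(-40020.7750/(8.314*337.3800)) = 0.0986475 1/s
k2/k1 = 0.0986475 / 0.0318153 = 3.1006


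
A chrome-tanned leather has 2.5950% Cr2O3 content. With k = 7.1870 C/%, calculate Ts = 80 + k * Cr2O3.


Formula: Ts = 80 + k * Cr2O3
Substituting: Ts = 80 + 7.1870 * 2.5950
Result: 98.6503 C


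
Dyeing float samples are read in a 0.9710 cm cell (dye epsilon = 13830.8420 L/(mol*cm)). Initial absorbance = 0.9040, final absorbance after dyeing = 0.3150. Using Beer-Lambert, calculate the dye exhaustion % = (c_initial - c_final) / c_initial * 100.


c_initial = A_i / (epsilon * l) = 0.9040 / (13830.8420 * 0.9710) = 6.7313e-05 mol/L
c_final = A_f / (epsilon * l) = 0.3150 / (13830.8420 * 0.9710) = 2.3455e-05 mol/L
Exhaustion = (c_initial - c_final) / c_initial * 100 = (6.7313e-05 - 2.3455e-05) / 6.7313e-05 * 100 = 65.1549 %


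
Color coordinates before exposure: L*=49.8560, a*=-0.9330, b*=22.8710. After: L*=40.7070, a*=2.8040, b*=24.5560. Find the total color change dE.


dL = -9.1490, da = 3.7370, db = 1.6850
dE = sqrt((-9.1490)^2 + 3.7370^2 + 1.6850^2) = 10.0254


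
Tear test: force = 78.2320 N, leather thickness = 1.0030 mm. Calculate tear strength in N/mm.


Formula: Tear strength = force / thickness
Substituting: Tear strength = 78.2320 / 1.0030
Result: 77.9980 N/mm


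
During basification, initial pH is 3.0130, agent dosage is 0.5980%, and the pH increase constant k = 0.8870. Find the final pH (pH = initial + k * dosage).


Formula: pH_final = pH_initial + k * base_pct
Substituting: pH_final = 3.0130 + 0.8870 * 0.5980
Result: 3.5434


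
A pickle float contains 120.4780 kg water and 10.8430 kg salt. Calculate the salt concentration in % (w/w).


Formula: Conc = salt / (water + salt) * 100
Substituting: Conc = 10.8430 / (120.4780 + 10.8430) * 100
Result: 8.2569 %


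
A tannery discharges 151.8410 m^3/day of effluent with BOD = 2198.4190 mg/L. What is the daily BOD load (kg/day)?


Formula: BOD_load = volume * conc / 1000
Substituting: BOD_load = 151.8410 * 2198.4190 / 1000
Result: 333.8101 kg/day


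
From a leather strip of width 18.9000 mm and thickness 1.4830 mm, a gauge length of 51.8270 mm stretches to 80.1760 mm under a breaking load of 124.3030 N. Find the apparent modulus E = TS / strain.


TS = F / (w * t) = 124.3030 / (18.9000 * 1.4830) = 4.4348 N/mm^2
strain = (Lf - L0) / L0 = (80.1760 - 51.8270) / 51.8270 = 0.5470
E = TS / strain = 4.4348 / 0.5470 = 8.1077 N/mm^2


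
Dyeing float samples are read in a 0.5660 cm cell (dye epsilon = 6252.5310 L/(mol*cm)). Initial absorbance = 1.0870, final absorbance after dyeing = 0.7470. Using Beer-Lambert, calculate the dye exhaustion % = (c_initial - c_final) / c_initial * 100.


c_initial = A_i / (epsilon * l) = 1.0870 / (6252.5310 * 0.5660) = 3.0715e-04 mol/L
c_final = A_f / (epsilon * l) = 0.7470 / (6252.5310 * 0.5660) = 2.1108e-04 mol/L
Exhaustion = (c_initial - c_final) / c_initial * 100 = (3.0715e-04 - 2.1108e-04) / 3.0715e-04 * 100 = 31.2787 %


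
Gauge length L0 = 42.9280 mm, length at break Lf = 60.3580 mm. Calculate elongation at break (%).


Formula: Elongation = (Lf - L0) / L0 * 100
Substituting: Elongation = (60.3580 - 42.9280) / 42.9280 * 100
Result: 40.6029 %


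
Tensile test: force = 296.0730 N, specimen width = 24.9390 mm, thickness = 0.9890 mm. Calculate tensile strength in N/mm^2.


Formula: TS = force / (width * thickness)
Substituting: TS = 296.0730 / (24.9390 * 0.9890)
Result: 12.0039 N/mm^2


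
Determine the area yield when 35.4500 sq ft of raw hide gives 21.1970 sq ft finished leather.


Formula: Yield = finished / raw * 100
Substituting: Yield = 21.1970 / 35.4500 * 100
Result: 59.7941 %


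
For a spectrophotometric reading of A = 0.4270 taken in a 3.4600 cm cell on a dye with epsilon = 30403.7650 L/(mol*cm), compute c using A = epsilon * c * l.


Formula: c = A / (epsilon * l)
Substituting: c = 0.4270 / (30403.7650 * 3.4600)
Result: 4.0591e-06 mol/L
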